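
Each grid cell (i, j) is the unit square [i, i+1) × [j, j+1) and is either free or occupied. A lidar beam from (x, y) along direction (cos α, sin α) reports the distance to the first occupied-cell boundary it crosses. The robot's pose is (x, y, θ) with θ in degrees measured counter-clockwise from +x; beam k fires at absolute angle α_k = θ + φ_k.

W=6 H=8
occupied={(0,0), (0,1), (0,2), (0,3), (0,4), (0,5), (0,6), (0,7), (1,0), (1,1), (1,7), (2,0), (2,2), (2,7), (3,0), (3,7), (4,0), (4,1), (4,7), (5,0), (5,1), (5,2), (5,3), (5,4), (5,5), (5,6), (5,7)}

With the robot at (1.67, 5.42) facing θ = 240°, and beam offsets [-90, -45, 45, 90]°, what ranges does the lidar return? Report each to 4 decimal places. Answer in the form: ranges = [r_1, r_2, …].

beam 1: φ=-90°, α=150°
  cosα=-0.8660 sinα=0.5000 | (1,5) | tMaxX 0.7736 tMaxY 1.1600 | tΔX 1.1547 tΔY 2.0000
    t=0.7736 [x] (0,5) — stop
  → r_1 = 0.7736
beam 2: φ=-45°, α=195°
  cosα=-0.9659 sinα=-0.2588 | (1,5) | tMaxX 0.6936 tMaxY 1.6228 | tΔX 1.0353 tΔY 3.8637
    t=0.6936 [x] (0,5) — stop
  → r_2 = 0.6936
beam 3: φ=45°, α=285°
  cosα=0.2588 sinα=-0.9659 | (1,5) | tMaxX 1.2750 tMaxY 0.4348 | tΔX 3.8637 tΔY 1.0353
    t=0.4348 [y] (1,4)
    t=1.2750 [x] (2,4)
    t=1.4701 [y] (2,3)
    t=2.5054 [y] (2,2) — stop
  → r_3 = 2.5054
beam 4: φ=90°, α=330°
  cosα=0.8660 sinα=-0.5000 | (1,5) | tMaxX 0.3811 tMaxY 0.8400 | tΔX 1.1547 tΔY 2.0000
    t=0.3811 [x] (2,5)
    t=0.8400 [y] (2,4)
    t=1.5358 [x] (3,4)
    t=2.6905 [x] (4,4)
    t=2.8400 [y] (4,3)
    t=3.8452 [x] (5,3) — stop
  → r_4 = 3.8452

ranges = [0.7736, 0.6936, 2.5054, 3.8452]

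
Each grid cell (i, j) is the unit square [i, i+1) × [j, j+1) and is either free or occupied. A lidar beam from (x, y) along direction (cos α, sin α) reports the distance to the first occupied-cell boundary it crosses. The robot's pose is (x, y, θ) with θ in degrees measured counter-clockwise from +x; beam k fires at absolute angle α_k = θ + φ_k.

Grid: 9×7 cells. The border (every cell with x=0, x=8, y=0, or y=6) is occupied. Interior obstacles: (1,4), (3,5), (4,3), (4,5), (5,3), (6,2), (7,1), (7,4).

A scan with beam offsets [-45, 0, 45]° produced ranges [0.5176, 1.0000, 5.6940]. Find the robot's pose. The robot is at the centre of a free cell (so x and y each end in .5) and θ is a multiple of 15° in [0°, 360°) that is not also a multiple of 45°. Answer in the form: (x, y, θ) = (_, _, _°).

(x, y, θ) = (7.5, 5.5, 150°)

The pose lattice has 27·16 = 432 candidates. Test each by forward raycasting.
  (5.5, 2.5, 75°): beam 1 = 0.5774 ≠ 0.5176 ✗
  (3.5, 3.5, 195°): beam 1 = 1.7321 ≠ 0.5176 ✗
  (1.5, 5.5, 345°): beam 1 = 0.5774 ≠ 0.5176 ✗
  …
  (7.5, 5.5, 150°): r_1=0.5176, r_2=1.0000, r_3=5.6940 — all match ✓
Unique over the lattice → pose = (7.5, 5.5, 150°).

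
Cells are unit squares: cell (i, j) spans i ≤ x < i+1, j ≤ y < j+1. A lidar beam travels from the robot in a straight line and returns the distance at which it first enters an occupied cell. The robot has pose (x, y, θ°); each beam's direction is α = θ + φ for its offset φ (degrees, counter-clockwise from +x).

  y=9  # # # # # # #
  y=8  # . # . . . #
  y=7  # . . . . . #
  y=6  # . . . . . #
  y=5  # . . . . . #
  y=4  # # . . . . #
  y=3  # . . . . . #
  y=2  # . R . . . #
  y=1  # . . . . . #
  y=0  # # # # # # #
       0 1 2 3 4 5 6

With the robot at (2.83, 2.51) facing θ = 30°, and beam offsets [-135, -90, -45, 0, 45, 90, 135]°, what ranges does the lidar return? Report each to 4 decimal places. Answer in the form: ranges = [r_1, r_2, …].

ranges = [1.5633, 1.7436, 3.2818, 3.6604, 6.7189, 1.7205, 1.8946]

beam 1: φ=-135°, α=255°
  direction (-0.2588, -0.9659); cell (2,2); t to first gridline: x 3.2069, y 0.5280 (then +3.8637 / +1.0353)
    (2,1) via y @ 0.5280
    (2,0) via y @ 1.5633  # hit
  → r_1 = 1.5633
beam 2: φ=-90°, α=300°
  direction (0.5000, -0.8660); cell (2,2); t to first gridline: x 0.3400, y 0.5889 (then +2.0000 / +1.1547)
    (3,2) via x @ 0.3400
    (3,1) via y @ 0.5889
    (3,0) via y @ 1.7436  # hit
  → r_2 = 1.7436
beam 3: φ=-45°, α=345°
  direction (0.9659, -0.2588); cell (2,2); t to first gridline: x 0.1760, y 1.9705 (then +1.0353 / +3.8637)
    (3,2) via x @ 0.1760
    (4,2) via x @ 1.2113
    (4,1) via y @ 1.9705
    (5,1) via x @ 2.2465
    (6,1) via x @ 3.2818  # hit
  → r_3 = 3.2818
beam 4: φ=0°, α=30°
  direction (0.8660, 0.5000); cell (2,2); t to first gridline: x 0.1963, y 0.9800 (then +1.1547 / +2.0000)
    (3,2) via x @ 0.1963
    (3,3) via y @ 0.9800
    (4,3) via x @ 1.3510
    (5,3) via x @ 2.5057
    (5,4) via y @ 2.9800
    (6,4) via x @ 3.6604  # hit
  → r_4 = 3.6604
beam 5: φ=45°, α=75°
  direction (0.2588, 0.9659); cell (2,2); t to first gridline: x 0.6568, y 0.5073 (then +3.8637 / +1.0353)
    (2,3) via y @ 0.5073
    (3,3) via x @ 0.6568
    (3,4) via y @ 1.5426
    (3,5) via y @ 2.5778
    (3,6) via y @ 3.6131
    (4,6) via x @ 4.5205
    (4,7) via y @ 4.6484
    (4,8) via y @ 5.6837
    (4,9) via y @ 6.7189  # hit
  → r_5 = 6.7189
beam 6: φ=90°, α=120°
  direction (-0.5000, 0.8660); cell (2,2); t to first gridline: x 1.6600, y 0.5658 (then +2.0000 / +1.1547)
    (2,3) via y @ 0.5658
    (1,3) via x @ 1.6600
    (1,4) via y @ 1.7205  # hit
  → r_6 = 1.7205
beam 7: φ=135°, α=165°
  direction (-0.9659, 0.2588); cell (2,2); t to first gridline: x 0.8593, y 1.8932 (then +1.0353 / +3.8637)
    (1,2) via x @ 0.8593
    (1,3) via y @ 1.8932
    (0,3) via x @ 1.8946  # hit
  → r_7 = 1.8946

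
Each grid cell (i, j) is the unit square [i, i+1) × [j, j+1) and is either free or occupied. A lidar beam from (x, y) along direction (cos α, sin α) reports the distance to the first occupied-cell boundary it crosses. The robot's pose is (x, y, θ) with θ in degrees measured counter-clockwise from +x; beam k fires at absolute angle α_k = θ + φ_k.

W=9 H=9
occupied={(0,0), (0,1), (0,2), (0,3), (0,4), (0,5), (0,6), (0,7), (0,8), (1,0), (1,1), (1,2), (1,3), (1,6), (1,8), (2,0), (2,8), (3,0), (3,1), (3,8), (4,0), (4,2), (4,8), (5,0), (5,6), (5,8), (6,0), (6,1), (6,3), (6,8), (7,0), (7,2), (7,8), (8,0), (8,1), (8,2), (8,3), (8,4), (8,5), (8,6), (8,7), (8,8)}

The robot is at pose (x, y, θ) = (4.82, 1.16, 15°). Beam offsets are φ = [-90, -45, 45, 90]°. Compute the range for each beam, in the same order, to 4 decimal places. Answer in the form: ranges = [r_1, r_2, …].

beam 1: φ=-90°, α=285°
  direction (0.2588, -0.9659); cell (4,1); t to first gridline: x 0.6955, y 0.1656 (then +3.8637 / +1.0353)
    (4,0) via y @ 0.1656  # hit
  → r_1 = 0.1656
beam 2: φ=-45°, α=330°
  direction (0.8660, -0.5000); cell (4,1); t to first gridline: x 0.2078, y 0.3200 (then +1.1547 / +2.0000)
    (5,1) via x @ 0.2078
    (5,0) via y @ 0.3200  # hit
  → r_2 = 0.3200
beam 3: φ=45°, α=60°
  direction (0.5000, 0.8660); cell (4,1); t to first gridline: x 0.3600, y 0.9699 (then +2.0000 / +1.1547)
    (5,1) via x @ 0.3600
    (5,2) via y @ 0.9699
    (5,3) via y @ 2.1246
    (6,3) via x @ 2.3600  # hit
  → r_3 = 2.3600
beam 4: φ=90°, α=105°
  direction (-0.2588, 0.9659); cell (4,1); t to first gridline: x 3.1682, y 0.8696 (then +3.8637 / +1.0353)
    (4,2) via y @ 0.8696  # hit
  → r_4 = 0.8696

ranges = [0.1656, 0.3200, 2.3600, 0.8696]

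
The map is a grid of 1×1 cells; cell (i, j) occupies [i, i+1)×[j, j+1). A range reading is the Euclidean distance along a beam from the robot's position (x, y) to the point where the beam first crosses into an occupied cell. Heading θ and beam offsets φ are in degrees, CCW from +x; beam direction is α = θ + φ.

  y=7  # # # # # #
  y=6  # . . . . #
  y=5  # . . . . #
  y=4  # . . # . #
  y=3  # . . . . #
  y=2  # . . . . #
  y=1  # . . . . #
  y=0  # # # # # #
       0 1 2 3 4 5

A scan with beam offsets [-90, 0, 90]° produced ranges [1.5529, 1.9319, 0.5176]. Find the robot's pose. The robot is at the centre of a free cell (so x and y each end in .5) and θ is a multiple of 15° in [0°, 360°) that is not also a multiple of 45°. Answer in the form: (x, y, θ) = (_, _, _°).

The pose lattice has 23·16 = 368 candidates. Test each by forward raycasting.
  (4.5, 4.5, 285°): beam 1 = 0.5176 ≠ 1.5529 ✗
  (4.5, 6.5, 345°): beam 1 = 1.9319 ≠ 1.5529 ✗
  (2.5, 4.5, 330°): beam 1 = 3.0000 ≠ 1.5529 ✗
  (2.5, 3.5, 105°): beam 1 = 2.5882 ≠ 1.5529 ✗
  …
  (1.5, 4.5, 105°): r_1=1.5529, r_2=1.9319, r_3=0.5176 — all match ✓
No second candidate reproduces the full scan.

(x, y, θ) = (1.5, 4.5, 105°)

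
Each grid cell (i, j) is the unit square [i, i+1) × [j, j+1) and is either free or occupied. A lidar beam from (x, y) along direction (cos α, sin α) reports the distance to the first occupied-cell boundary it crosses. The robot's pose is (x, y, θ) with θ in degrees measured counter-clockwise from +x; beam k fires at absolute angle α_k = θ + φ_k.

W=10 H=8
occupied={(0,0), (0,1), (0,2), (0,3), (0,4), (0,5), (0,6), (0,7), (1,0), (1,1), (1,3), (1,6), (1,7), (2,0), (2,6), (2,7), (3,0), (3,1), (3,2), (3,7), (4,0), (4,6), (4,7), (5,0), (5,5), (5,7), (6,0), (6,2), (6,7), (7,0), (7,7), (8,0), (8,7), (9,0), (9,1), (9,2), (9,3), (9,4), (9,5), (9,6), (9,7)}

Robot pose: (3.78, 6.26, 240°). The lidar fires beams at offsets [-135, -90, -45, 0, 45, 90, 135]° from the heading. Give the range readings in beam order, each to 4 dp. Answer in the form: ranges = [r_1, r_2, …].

ranges = [0.7661, 0.9007, 0.8075, 3.5600, 5.4456, 0.2540, 0.2278]

beam 1: φ=-135°, α=105°
  dir = (cos 105°, sin 105°) = (-0.2588, 0.9659); from cell (3,6)
  next x-line at t=3.0137, next y-line at t=0.7661; Δt_x=3.8637, Δt_y=1.0353
    y: enter (3,7) at t=0.7661 ← occupied
  → r_1 = 0.7661
beam 2: φ=-90°, α=150°
  dir = (cos 150°, sin 150°) = (-0.8660, 0.5000); from cell (3,6)
  next x-line at t=0.9007, next y-line at t=1.4800; Δt_x=1.1547, Δt_y=2.0000
    x: enter (2,6) at t=0.9007 ← occupied
  → r_2 = 0.9007
beam 3: φ=-45°, α=195°
  dir = (cos 195°, sin 195°) = (-0.9659, -0.2588); from cell (3,6)
  next x-line at t=0.8075, next y-line at t=1.0046; Δt_x=1.0353, Δt_y=3.8637
    x: enter (2,6) at t=0.8075 ← occupied
  → r_3 = 0.8075
beam 4: φ=0°, α=240°
  dir = (cos 240°, sin 240°) = (-0.5000, -0.8660); from cell (3,6)
  next x-line at t=1.5600, next y-line at t=0.3002; Δt_x=2.0000, Δt_y=1.1547
    y: enter (3,5) at t=0.3002
    y: enter (3,4) at t=1.4549
    x: enter (2,4) at t=1.5600
    y: enter (2,3) at t=2.6096
    x: enter (1,3) at t=3.5600 ← occupied
  → r_4 = 3.5600
beam 5: φ=45°, α=285°
  dir = (cos 285°, sin 285°) = (0.2588, -0.9659); from cell (3,6)
  next x-line at t=0.8500, next y-line at t=0.2692; Δt_x=3.8637, Δt_y=1.0353
    y: enter (3,5) at t=0.2692
    x: enter (4,5) at t=0.8500
    y: enter (4,4) at t=1.3044
    y: enter (4,3) at t=2.3397
    y: enter (4,2) at t=3.3750
    y: enter (4,1) at t=4.4103
    x: enter (5,1) at t=4.7137
    y: enter (5,0) at t=5.4456 ← occupied
  → r_5 = 5.4456
beam 6: φ=90°, α=330°
  dir = (cos 330°, sin 330°) = (0.8660, -0.5000); from cell (3,6)
  next x-line at t=0.2540, next y-line at t=0.5200; Δt_x=1.1547, Δt_y=2.0000
    x: enter (4,6) at t=0.2540 ← occupied
  → r_6 = 0.2540
beam 7: φ=135°, α=15°
  dir = (cos 15°, sin 15°) = (0.9659, 0.2588); from cell (3,6)
  next x-line at t=0.2278, next y-line at t=2.8591; Δt_x=1.0353, Δt_y=3.8637
    x: enter (4,6) at t=0.2278 ← occupied
  → r_7 = 0.2278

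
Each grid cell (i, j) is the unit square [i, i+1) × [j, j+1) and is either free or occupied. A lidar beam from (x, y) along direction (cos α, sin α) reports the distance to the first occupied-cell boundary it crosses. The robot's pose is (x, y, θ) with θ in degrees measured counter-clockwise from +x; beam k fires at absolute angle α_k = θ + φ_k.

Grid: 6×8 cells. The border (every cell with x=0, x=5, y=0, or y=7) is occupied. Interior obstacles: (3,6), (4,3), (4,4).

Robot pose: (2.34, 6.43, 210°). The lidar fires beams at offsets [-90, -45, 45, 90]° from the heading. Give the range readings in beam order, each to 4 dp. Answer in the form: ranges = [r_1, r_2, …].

ranges = [0.6582, 1.3873, 5.1774, 3.3200]

beam 1: φ=-90°, α=120°
  dir = (cos 120°, sin 120°) = (-0.5000, 0.8660); from cell (2,6)
  next x-line at t=0.6800, next y-line at t=0.6582; Δt_x=2.0000, Δt_y=1.1547
    y: enter (2,7) at t=0.6582 ← occupied
  → r_1 = 0.6582
beam 2: φ=-45°, α=165°
  dir = (cos 165°, sin 165°) = (-0.9659, 0.2588); from cell (2,6)
  next x-line at t=0.3520, next y-line at t=2.2023; Δt_x=1.0353, Δt_y=3.8637
    x: enter (1,6) at t=0.3520
    x: enter (0,6) at t=1.3873 ← occupied
  → r_2 = 1.3873
beam 3: φ=45°, α=255°
  dir = (cos 255°, sin 255°) = (-0.2588, -0.9659); from cell (2,6)
  next x-line at t=1.3137, next y-line at t=0.4452; Δt_x=3.8637, Δt_y=1.0353
    y: enter (2,5) at t=0.4452
    x: enter (1,5) at t=1.3137
    y: enter (1,4) at t=1.4804
    y: enter (1,3) at t=2.5157
    y: enter (1,2) at t=3.5510
    y: enter (1,1) at t=4.5863
    x: enter (0,1) at t=5.1774 ← occupied
  → r_3 = 5.1774
beam 4: φ=90°, α=300°
  dir = (cos 300°, sin 300°) = (0.5000, -0.8660); from cell (2,6)
  next x-line at t=1.3200, next y-line at t=0.4965; Δt_x=2.0000, Δt_y=1.1547
    y: enter (2,5) at t=0.4965
    x: enter (3,5) at t=1.3200
    y: enter (3,4) at t=1.6512
    y: enter (3,3) at t=2.8059
    x: enter (4,3) at t=3.3200 ← occupied
  → r_4 = 3.3200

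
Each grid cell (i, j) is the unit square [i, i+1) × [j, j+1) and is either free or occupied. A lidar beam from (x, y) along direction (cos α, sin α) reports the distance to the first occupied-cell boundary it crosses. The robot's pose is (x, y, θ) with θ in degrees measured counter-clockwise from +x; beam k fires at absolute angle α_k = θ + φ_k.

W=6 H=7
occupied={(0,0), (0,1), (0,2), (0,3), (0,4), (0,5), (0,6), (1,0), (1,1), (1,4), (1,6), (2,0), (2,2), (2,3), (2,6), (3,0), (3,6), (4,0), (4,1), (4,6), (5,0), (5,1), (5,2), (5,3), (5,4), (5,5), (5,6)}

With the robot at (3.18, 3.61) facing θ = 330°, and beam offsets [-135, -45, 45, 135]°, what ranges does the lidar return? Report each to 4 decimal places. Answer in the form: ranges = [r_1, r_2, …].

beam 1: φ=-135°, α=195°
  d=(-0.9659,-0.2588)  start (3,3)  tX=0.1863 tY=2.3569  stride 1/|dx|=1.0353 1/|dy|=3.8637
    cross x-line → (2,3), t=0.1863 (wall)
  → r_1 = 0.1863
beam 2: φ=-45°, α=285°
  d=(0.2588,-0.9659)  start (3,3)  tX=3.1682 tY=0.6315  stride 1/|dx|=3.8637 1/|dy|=1.0353
    cross y-line → (3,2), t=0.6315
    cross y-line → (3,1), t=1.6668
    cross y-line → (3,0), t=2.7021 (wall)
  → r_2 = 2.7021
beam 3: φ=45°, α=15°
  d=(0.9659,0.2588)  start (3,3)  tX=0.8489 tY=1.5068  stride 1/|dx|=1.0353 1/|dy|=3.8637
    cross x-line → (4,3), t=0.8489
    cross y-line → (4,4), t=1.5068
    cross x-line → (5,4), t=1.8842 (wall)
  → r_3 = 1.8842
beam 4: φ=135°, α=105°
  d=(-0.2588,0.9659)  start (3,3)  tX=0.6955 tY=0.4038  stride 1/|dx|=3.8637 1/|dy|=1.0353
    cross y-line → (3,4), t=0.4038
    cross x-line → (2,4), t=0.6955
    cross y-line → (2,5), t=1.4390
    cross y-line → (2,6), t=2.4743 (wall)
  → r_4 = 2.4743

ranges = [0.1863, 2.7021, 1.8842, 2.4743]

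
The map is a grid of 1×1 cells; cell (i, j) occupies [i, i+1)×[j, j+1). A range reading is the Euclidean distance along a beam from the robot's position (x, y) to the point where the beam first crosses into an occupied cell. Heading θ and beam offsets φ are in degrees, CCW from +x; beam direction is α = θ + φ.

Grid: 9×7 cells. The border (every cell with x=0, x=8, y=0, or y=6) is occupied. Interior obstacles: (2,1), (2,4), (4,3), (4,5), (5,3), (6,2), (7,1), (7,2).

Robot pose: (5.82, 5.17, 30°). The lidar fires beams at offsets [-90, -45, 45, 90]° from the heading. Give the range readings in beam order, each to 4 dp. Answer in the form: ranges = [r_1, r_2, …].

ranges = [2.5057, 2.2569, 0.8593, 0.9584]

beam 1: φ=-90°, α=300°
  direction (0.5000, -0.8660); cell (5,5); t to first gridline: x 0.3600, y 0.1963 (then +2.0000 / +1.1547)
    (5,4) via y @ 0.1963
    (6,4) via x @ 0.3600
    (6,3) via y @ 1.3510
    (7,3) via x @ 2.3600
    (7,2) via y @ 2.5057  # hit
  → r_1 = 2.5057
beam 2: φ=-45°, α=345°
  direction (0.9659, -0.2588); cell (5,5); t to first gridline: x 0.1863, y 0.6568 (then +1.0353 / +3.8637)
    (6,5) via x @ 0.1863
    (6,4) via y @ 0.6568
    (7,4) via x @ 1.2216
    (8,4) via x @ 2.2569  # hit
  → r_2 = 2.2569
beam 3: φ=45°, α=75°
  direction (0.2588, 0.9659); cell (5,5); t to first gridline: x 0.6955, y 0.8593 (then +3.8637 / +1.0353)
    (6,5) via x @ 0.6955
    (6,6) via y @ 0.8593  # hit
  → r_3 = 0.8593
beam 4: φ=90°, α=120°
  direction (-0.5000, 0.8660); cell (5,5); t to first gridline: x 1.6400, y 0.9584 (then +2.0000 / +1.1547)
    (5,6) via y @ 0.9584  # hit
  → r_4 = 0.9584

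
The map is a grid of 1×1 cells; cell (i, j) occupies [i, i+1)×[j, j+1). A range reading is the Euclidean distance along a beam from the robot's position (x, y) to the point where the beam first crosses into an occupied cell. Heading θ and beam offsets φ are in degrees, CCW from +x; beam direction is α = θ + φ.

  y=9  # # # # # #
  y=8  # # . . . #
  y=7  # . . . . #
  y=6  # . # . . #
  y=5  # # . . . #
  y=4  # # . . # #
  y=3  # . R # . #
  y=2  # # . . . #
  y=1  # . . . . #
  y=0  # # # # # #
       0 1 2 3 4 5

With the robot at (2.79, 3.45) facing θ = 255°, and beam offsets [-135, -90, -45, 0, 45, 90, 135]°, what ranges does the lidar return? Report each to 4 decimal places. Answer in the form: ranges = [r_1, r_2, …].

ranges = [1.5800, 1.8531, 0.9122, 2.5364, 0.4200, 0.2174, 0.2425]

beam 1: φ=-135°, α=120°
  direction (-0.5000, 0.8660); cell (2,3); t to first gridline: x 1.5800, y 0.6351 (then +2.0000 / +1.1547)
    (2,4) via y @ 0.6351
    (1,4) via x @ 1.5800  # hit
  → r_1 = 1.5800
beam 2: φ=-90°, α=165°
  direction (-0.9659, 0.2588); cell (2,3); t to first gridline: x 0.8179, y 2.1250 (then +1.0353 / +3.8637)
    (1,3) via x @ 0.8179
    (0,3) via x @ 1.8531  # hit
  → r_2 = 1.8531
beam 3: φ=-45°, α=210°
  direction (-0.8660, -0.5000); cell (2,3); t to first gridline: x 0.9122, y 0.9000 (then +1.1547 / +2.0000)
    (2,2) via y @ 0.9000
    (1,2) via x @ 0.9122  # hit
  → r_3 = 0.9122
beam 4: φ=0°, α=255°
  direction (-0.2588, -0.9659); cell (2,3); t to first gridline: x 3.0523, y 0.4659 (then +3.8637 / +1.0353)
    (2,2) via y @ 0.4659
    (2,1) via y @ 1.5012
    (2,0) via y @ 2.5364  # hit
  → r_4 = 2.5364
beam 5: φ=45°, α=300°
  direction (0.5000, -0.8660); cell (2,3); t to first gridline: x 0.4200, y 0.5196 (then +2.0000 / +1.1547)
    (3,3) via x @ 0.4200  # hit
  → r_5 = 0.4200
beam 6: φ=90°, α=345°
  direction (0.9659, -0.2588); cell (2,3); t to first gridline: x 0.2174, y 1.7387 (then +1.0353 / +3.8637)
    (3,3) via x @ 0.2174  # hit
  → r_6 = 0.2174
beam 7: φ=135°, α=30°
  direction (0.8660, 0.5000); cell (2,3); t to first gridline: x 0.2425, y 1.1000 (then +1.1547 / +2.0000)
    (3,3) via x @ 0.2425  # hit
  → r_7 = 0.2425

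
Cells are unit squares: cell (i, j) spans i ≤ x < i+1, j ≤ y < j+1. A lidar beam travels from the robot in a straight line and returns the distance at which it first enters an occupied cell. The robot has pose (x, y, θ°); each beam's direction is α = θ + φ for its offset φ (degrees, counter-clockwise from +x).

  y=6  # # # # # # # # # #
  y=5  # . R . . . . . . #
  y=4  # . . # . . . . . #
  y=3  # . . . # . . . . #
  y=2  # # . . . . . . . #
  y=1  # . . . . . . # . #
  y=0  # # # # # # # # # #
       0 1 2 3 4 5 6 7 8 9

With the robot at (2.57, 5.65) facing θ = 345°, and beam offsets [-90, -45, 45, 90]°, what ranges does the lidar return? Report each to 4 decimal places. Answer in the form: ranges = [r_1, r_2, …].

ranges = [2.7435, 0.8600, 0.7000, 0.3623]

beam 1: φ=-90°, α=255°
  direction (-0.2588, -0.9659); cell (2,5); t to first gridline: x 2.2023, y 0.6729 (then +3.8637 / +1.0353)
    (2,4) via y @ 0.6729
    (2,3) via y @ 1.7082
    (1,3) via x @ 2.2023
    (1,2) via y @ 2.7435  # hit
  → r_1 = 2.7435
beam 2: φ=-45°, α=300°
  direction (0.5000, -0.8660); cell (2,5); t to first gridline: x 0.8600, y 0.7506 (then +2.0000 / +1.1547)
    (2,4) via y @ 0.7506
    (3,4) via x @ 0.8600  # hit
  → r_2 = 0.8600
beam 3: φ=45°, α=30°
  direction (0.8660, 0.5000); cell (2,5); t to first gridline: x 0.4965, y 0.7000 (then +1.1547 / +2.0000)
    (3,5) via x @ 0.4965
    (3,6) via y @ 0.7000  # hit
  → r_3 = 0.7000
beam 4: φ=90°, α=75°
  direction (0.2588, 0.9659); cell (2,5); t to first gridline: x 1.6614, y 0.3623 (then +3.8637 / +1.0353)
    (2,6) via y @ 0.3623  # hit
  → r_4 = 0.3623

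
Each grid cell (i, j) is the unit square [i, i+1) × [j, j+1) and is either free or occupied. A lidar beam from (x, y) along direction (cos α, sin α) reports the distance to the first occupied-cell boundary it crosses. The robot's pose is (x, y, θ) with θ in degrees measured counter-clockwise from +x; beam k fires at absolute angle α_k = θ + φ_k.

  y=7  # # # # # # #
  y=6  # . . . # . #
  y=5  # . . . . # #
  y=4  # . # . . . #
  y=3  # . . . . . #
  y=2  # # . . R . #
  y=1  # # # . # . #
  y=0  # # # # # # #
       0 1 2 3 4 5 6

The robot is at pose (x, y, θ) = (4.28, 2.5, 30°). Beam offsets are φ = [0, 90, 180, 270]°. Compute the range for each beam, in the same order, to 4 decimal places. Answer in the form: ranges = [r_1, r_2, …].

ranges = [1.9861, 2.5600, 1.4780, 0.5774]

beam 1: φ=0°, α=30°
  d=(0.8660,0.5000)  start (4,2)  tX=0.8314 tY=1.0000  stride 1/|dx|=1.1547 1/|dy|=2.0000
    cross x-line → (5,2), t=0.8314
    cross y-line → (5,3), t=1.0000
    cross x-line → (6,3), t=1.9861 (wall)
  → r_1 = 1.9861
beam 2: φ=90°, α=120°
  d=(-0.5000,0.8660)  start (4,2)  tX=0.5600 tY=0.5774  stride 1/|dx|=2.0000 1/|dy|=1.1547
    cross x-line → (3,2), t=0.5600
    cross y-line → (3,3), t=0.5774
    cross y-line → (3,4), t=1.7321
    cross x-line → (2,4), t=2.5600 (wall)
  → r_2 = 2.5600
beam 3: φ=180°, α=210°
  d=(-0.8660,-0.5000)  start (4,2)  tX=0.3233 tY=1.0000  stride 1/|dx|=1.1547 1/|dy|=2.0000
    cross x-line → (3,2), t=0.3233
    cross y-line → (3,1), t=1.0000
    cross x-line → (2,1), t=1.4780 (wall)
  → r_3 = 1.4780
beam 4: φ=270°, α=300°
  d=(0.5000,-0.8660)  start (4,2)  tX=1.4400 tY=0.5774  stride 1/|dx|=2.0000 1/|dy|=1.1547
    cross y-line → (4,1), t=0.5774 (wall)
  → r_4 = 0.5774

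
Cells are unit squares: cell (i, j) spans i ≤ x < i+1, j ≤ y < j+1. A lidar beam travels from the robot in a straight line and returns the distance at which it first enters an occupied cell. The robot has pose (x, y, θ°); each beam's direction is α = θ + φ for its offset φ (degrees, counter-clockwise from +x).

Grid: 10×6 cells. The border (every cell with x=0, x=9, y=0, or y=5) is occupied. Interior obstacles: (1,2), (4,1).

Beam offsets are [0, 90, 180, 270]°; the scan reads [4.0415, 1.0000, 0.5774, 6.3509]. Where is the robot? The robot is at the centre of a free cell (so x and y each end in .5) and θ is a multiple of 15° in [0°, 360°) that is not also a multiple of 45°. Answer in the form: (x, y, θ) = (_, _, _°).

Candidates: 30 free-cell centres × 16 headings = 480 poses. Raycast each; keep the one whose scan matches to 4 dp.
  (1.5, 3.5, 30°): beam 1 = 3.0000 ≠ 4.0415 ✗
  (7.5, 2.5, 255°): beam 1 = 1.5529 ≠ 4.0415 ✗
  (5.5, 1.5, 255°): beam 1 = 0.5176 ≠ 4.0415 ✗
  …
  (6.5, 4.5, 300°): r_1=4.0415, r_2=1.0000, r_3=0.5774, r_4=6.3509 — all match ✓
Unique over the lattice → pose = (6.5, 4.5, 300°).

(x, y, θ) = (6.5, 4.5, 300°)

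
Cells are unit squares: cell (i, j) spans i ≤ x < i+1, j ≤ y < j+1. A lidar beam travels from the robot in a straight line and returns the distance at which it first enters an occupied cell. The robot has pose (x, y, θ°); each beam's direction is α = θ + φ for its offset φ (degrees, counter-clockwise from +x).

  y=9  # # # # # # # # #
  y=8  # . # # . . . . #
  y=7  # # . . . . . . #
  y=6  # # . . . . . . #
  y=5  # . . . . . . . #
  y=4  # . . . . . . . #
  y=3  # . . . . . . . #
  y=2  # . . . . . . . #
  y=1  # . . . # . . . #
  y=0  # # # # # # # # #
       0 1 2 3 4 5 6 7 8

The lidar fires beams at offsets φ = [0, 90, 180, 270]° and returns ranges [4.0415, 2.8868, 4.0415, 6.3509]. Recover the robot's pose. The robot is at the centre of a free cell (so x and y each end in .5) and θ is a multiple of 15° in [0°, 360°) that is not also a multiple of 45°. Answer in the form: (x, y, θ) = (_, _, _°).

(x, y, θ) = (4.5, 3.5, 150°)

The pose lattice has 51·16 = 816 candidates. Test each by forward raycasting.
  (2.5, 4.5, 120°): beam 1 = 1.7321 ≠ 4.0415 ✗
  (4.5, 4.5, 255°): beam 1 = 3.6235 ≠ 4.0415 ✗
  (5.5, 5.5, 15°): beam 1 = 2.5882 ≠ 4.0415 ✗
  (5.5, 4.5, 60°): beam 1 = 5.0000 ≠ 4.0415 ✗
  …
  (4.5, 3.5, 150°): r_1=4.0415, r_2=2.8868, r_3=4.0415, r_4=6.3509 — all match ✓
Unique over the lattice → pose = (4.5, 3.5, 150°).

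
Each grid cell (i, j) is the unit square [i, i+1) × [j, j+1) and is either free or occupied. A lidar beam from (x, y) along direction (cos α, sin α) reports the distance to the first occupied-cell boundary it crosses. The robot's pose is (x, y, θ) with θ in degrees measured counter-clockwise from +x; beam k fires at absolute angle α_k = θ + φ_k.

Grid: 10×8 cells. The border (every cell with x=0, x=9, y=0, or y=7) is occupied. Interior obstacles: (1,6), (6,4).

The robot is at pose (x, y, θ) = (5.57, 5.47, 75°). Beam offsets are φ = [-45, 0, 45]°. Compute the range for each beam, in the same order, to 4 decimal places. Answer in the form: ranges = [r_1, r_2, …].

beam 1: φ=-45°, α=30°
  dir = (cos 30°, sin 30°) = (0.8660, 0.5000); from cell (5,5)
  next x-line at t=0.4965, next y-line at t=1.0600; Δt_x=1.1547, Δt_y=2.0000
    x: enter (6,5) at t=0.4965
    y: enter (6,6) at t=1.0600
    x: enter (7,6) at t=1.6512
    x: enter (8,6) at t=2.8059
    y: enter (8,7) at t=3.0600 ← occupied
  → r_1 = 3.0600
beam 2: φ=0°, α=75°
  dir = (cos 75°, sin 75°) = (0.2588, 0.9659); from cell (5,5)
  next x-line at t=1.6614, next y-line at t=0.5487; Δt_x=3.8637, Δt_y=1.0353
    y: enter (5,6) at t=0.5487
    y: enter (5,7) at t=1.5840 ← occupied
  → r_2 = 1.5840
beam 3: φ=45°, α=120°
  dir = (cos 120°, sin 120°) = (-0.5000, 0.8660); from cell (5,5)
  next x-line at t=1.1400, next y-line at t=0.6120; Δt_x=2.0000, Δt_y=1.1547
    y: enter (5,6) at t=0.6120
    x: enter (4,6) at t=1.1400
    y: enter (4,7) at t=1.7667 ← occupied
  → r_3 = 1.7667

ranges = [3.0600, 1.5840, 1.7667]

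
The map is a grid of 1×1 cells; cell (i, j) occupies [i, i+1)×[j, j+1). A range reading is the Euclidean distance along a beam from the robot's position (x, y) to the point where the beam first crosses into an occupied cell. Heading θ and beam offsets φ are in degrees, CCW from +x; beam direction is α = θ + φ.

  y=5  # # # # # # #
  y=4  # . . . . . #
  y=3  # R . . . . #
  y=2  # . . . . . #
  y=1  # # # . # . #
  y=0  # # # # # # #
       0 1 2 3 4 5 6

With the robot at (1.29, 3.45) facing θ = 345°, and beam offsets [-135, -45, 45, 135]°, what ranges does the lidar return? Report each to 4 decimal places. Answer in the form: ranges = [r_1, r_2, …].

ranges = [0.3349, 1.6743, 3.1000, 0.5800]

beam 1: φ=-135°, α=210°
  cosα=-0.8660 sinα=-0.5000 | (1,3) | tMaxX 0.3349 tMaxY 0.9000 | tΔX 1.1547 tΔY 2.0000
    t=0.3349 [x] (0,3) — stop
  → r_1 = 0.3349
beam 2: φ=-45°, α=300°
  cosα=0.5000 sinα=-0.8660 | (1,3) | tMaxX 1.4200 tMaxY 0.5196 | tΔX 2.0000 tΔY 1.1547
    t=0.5196 [y] (1,2)
    t=1.4200 [x] (2,2)
    t=1.6743 [y] (2,1) — stop
  → r_2 = 1.6743
beam 3: φ=45°, α=30°
  cosα=0.8660 sinα=0.5000 | (1,3) | tMaxX 0.8198 tMaxY 1.1000 | tΔX 1.1547 tΔY 2.0000
    t=0.8198 [x] (2,3)
    t=1.1000 [y] (2,4)
    t=1.9745 [x] (3,4)
    t=3.1000 [y] (3,5) — stop
  → r_3 = 3.1000
beam 4: φ=135°, α=120°
  cosα=-0.5000 sinα=0.8660 | (1,3) | tMaxX 0.5800 tMaxY 0.6351 | tΔX 2.0000 tΔY 1.1547
    t=0.5800 [x] (0,3) — stop
  → r_4 = 0.5800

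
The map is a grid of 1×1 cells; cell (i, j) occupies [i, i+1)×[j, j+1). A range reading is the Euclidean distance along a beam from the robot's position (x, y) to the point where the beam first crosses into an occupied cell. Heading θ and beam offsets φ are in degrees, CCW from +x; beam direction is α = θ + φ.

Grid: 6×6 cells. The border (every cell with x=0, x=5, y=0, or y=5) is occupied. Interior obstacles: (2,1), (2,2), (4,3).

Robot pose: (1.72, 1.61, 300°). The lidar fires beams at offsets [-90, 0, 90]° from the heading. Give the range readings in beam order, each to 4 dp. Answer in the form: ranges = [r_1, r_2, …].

ranges = [0.8314, 0.5600, 0.3233]

beam 1: φ=-90°, α=210°
  d=(-0.8660,-0.5000)  start (1,1)  tX=0.8314 tY=1.2200  stride 1/|dx|=1.1547 1/|dy|=2.0000
    cross x-line → (0,1), t=0.8314 (wall)
  → r_1 = 0.8314
beam 2: φ=0°, α=300°
  d=(0.5000,-0.8660)  start (1,1)  tX=0.5600 tY=0.7044  stride 1/|dx|=2.0000 1/|dy|=1.1547
    cross x-line → (2,1), t=0.5600 (wall)
  → r_2 = 0.5600
beam 3: φ=90°, α=30°
  d=(0.8660,0.5000)  start (1,1)  tX=0.3233 tY=0.7800  stride 1/|dx|=1.1547 1/|dy|=2.0000
    cross x-line → (2,1), t=0.3233 (wall)
  → r_3 = 0.3233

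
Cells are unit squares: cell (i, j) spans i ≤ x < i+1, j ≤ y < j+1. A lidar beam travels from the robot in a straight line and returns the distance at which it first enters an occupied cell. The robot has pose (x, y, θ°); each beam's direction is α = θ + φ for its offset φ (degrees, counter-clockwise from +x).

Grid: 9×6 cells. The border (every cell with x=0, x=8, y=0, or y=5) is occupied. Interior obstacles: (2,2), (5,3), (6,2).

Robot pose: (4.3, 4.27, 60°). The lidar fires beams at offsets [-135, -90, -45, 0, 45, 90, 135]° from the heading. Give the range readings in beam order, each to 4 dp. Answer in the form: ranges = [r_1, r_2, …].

beam 1: φ=-135°, α=285°
  d=(0.2588,-0.9659)  start (4,4)  tX=2.7046 tY=0.2795  stride 1/|dx|=3.8637 1/|dy|=1.0353
    cross y-line → (4,3), t=0.2795
    cross y-line → (4,2), t=1.3148
    cross y-line → (4,1), t=2.3501
    cross x-line → (5,1), t=2.7046
    cross y-line → (5,0), t=3.3854 (wall)
  → r_1 = 3.3854
beam 2: φ=-90°, α=330°
  d=(0.8660,-0.5000)  start (4,4)  tX=0.8083 tY=0.5400  stride 1/|dx|=1.1547 1/|dy|=2.0000
    cross y-line → (4,3), t=0.5400
    cross x-line → (5,3), t=0.8083 (wall)
  → r_2 = 0.8083
beam 3: φ=-45°, α=15°
  d=(0.9659,0.2588)  start (4,4)  tX=0.7247 tY=2.8205  stride 1/|dx|=1.0353 1/|dy|=3.8637
    cross x-line → (5,4), t=0.7247
    cross x-line → (6,4), t=1.7600
    cross x-line → (7,4), t=2.7952
    cross y-line → (7,5), t=2.8205 (wall)
  → r_3 = 2.8205
beam 4: φ=0°, α=60°
  d=(0.5000,0.8660)  start (4,4)  tX=1.4000 tY=0.8429  stride 1/|dx|=2.0000 1/|dy|=1.1547
    cross y-line → (4,5), t=0.8429 (wall)
  → r_4 = 0.8429
beam 5: φ=45°, α=105°
  d=(-0.2588,0.9659)  start (4,4)  tX=1.1591 tY=0.7558  stride 1/|dx|=3.8637 1/|dy|=1.0353
    cross y-line → (4,5), t=0.7558 (wall)
  → r_5 = 0.7558
beam 6: φ=90°, α=150°
  d=(-0.8660,0.5000)  start (4,4)  tX=0.3464 tY=1.4600  stride 1/|dx|=1.1547 1/|dy|=2.0000
    cross x-line → (3,4), t=0.3464
    cross y-line → (3,5), t=1.4600 (wall)
  → r_6 = 1.4600
beam 7: φ=135°, α=195°
  d=(-0.9659,-0.2588)  start (4,4)  tX=0.3106 tY=1.0432  stride 1/|dx|=1.0353 1/|dy|=3.8637
    cross x-line → (3,4), t=0.3106
    cross y-line → (3,3), t=1.0432
    cross x-line → (2,3), t=1.3459
    cross x-line → (1,3), t=2.3811
    cross x-line → (0,3), t=3.4164 (wall)
  → r_7 = 3.4164

ranges = [3.3854, 0.8083, 2.8205, 0.8429, 0.7558, 1.4600, 3.4164]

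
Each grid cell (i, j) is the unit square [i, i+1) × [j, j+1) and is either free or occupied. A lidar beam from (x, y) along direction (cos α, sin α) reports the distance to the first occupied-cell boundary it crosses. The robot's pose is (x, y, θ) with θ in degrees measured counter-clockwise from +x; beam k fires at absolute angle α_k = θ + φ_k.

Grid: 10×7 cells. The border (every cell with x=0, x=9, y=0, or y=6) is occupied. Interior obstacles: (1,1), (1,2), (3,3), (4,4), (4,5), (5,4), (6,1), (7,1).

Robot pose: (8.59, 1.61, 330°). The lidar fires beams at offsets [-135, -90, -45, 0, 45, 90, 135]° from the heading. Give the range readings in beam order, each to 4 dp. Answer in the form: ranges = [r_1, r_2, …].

ranges = [0.6108, 0.7044, 0.6315, 0.4734, 0.4245, 0.8200, 4.5449]

beam 1: φ=-135°, α=195°
  cosα=-0.9659 sinα=-0.2588 | (8,1) | tMaxX 0.6108 tMaxY 2.3569 | tΔX 1.0353 tΔY 3.8637
    t=0.6108 [x] (7,1) — stop
  → r_1 = 0.6108
beam 2: φ=-90°, α=240°
  cosα=-0.5000 sinα=-0.8660 | (8,1) | tMaxX 1.1800 tMaxY 0.7044 | tΔX 2.0000 tΔY 1.1547
    t=0.7044 [y] (8,0) — stop
  → r_2 = 0.7044
beam 3: φ=-45°, α=285°
  cosα=0.2588 sinα=-0.9659 | (8,1) | tMaxX 1.5841 tMaxY 0.6315 | tΔX 3.8637 tΔY 1.0353
    t=0.6315 [y] (8,0) — stop
  → r_3 = 0.6315
beam 4: φ=0°, α=330°
  cosα=0.8660 sinα=-0.5000 | (8,1) | tMaxX 0.4734 tMaxY 1.2200 | tΔX 1.1547 tΔY 2.0000
    t=0.4734 [x] (9,1) — stop
  → r_4 = 0.4734
beam 5: φ=45°, α=15°
  cosα=0.9659 sinα=0.2588 | (8,1) | tMaxX 0.4245 tMaxY 1.5068 | tΔX 1.0353 tΔY 3.8637
    t=0.4245 [x] (9,1) — stop
  → r_5 = 0.4245
beam 6: φ=90°, α=60°
  cosα=0.5000 sinα=0.8660 | (8,1) | tMaxX 0.8200 tMaxY 0.4503 | tΔX 2.0000 tΔY 1.1547
    t=0.4503 [y] (8,2)
    t=0.8200 [x] (9,2) — stop
  → r_6 = 0.8200
beam 7: φ=135°, α=105°
  cosα=-0.2588 sinα=0.9659 | (8,1) | tMaxX 2.2796 tMaxY 0.4038 | tΔX 3.8637 tΔY 1.0353
    t=0.4038 [y] (8,2)
    t=1.4390 [y] (8,3)
    t=2.2796 [x] (7,3)
    t=2.4743 [y] (7,4)
    t=3.5096 [y] (7,5)
    t=4.5449 [y] (7,6) — stop
  → r_7 = 4.5449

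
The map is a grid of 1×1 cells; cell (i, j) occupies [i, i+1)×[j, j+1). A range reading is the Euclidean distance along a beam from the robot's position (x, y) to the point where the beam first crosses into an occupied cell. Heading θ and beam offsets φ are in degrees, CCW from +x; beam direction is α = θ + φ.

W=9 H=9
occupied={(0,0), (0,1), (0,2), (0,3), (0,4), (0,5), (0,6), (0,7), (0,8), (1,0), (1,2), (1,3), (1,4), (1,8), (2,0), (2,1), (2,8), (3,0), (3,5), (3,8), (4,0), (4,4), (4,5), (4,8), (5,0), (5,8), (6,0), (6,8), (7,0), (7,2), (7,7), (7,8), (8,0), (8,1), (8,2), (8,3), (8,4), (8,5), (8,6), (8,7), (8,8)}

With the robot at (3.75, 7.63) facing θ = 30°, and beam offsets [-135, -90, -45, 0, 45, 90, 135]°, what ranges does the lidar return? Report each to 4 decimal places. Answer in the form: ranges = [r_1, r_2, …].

beam 1: φ=-135°, α=255°
  direction (-0.2588, -0.9659); cell (3,7); t to first gridline: x 2.8978, y 0.6522 (then +3.8637 / +1.0353)
    (3,6) via y @ 0.6522
    (3,5) via y @ 1.6875  # hit
  → r_1 = 1.6875
beam 2: φ=-90°, α=300°
  direction (0.5000, -0.8660); cell (3,7); t to first gridline: x 0.5000, y 0.7275 (then +2.0000 / +1.1547)
    (4,7) via x @ 0.5000
    (4,6) via y @ 0.7275
    (4,5) via y @ 1.8822  # hit
  → r_2 = 1.8822
beam 3: φ=-45°, α=345°
  direction (0.9659, -0.2588); cell (3,7); t to first gridline: x 0.2588, y 2.4341 (then +1.0353 / +3.8637)
    (4,7) via x @ 0.2588
    (5,7) via x @ 1.2941
    (6,7) via x @ 2.3294
    (6,6) via y @ 2.4341
    (7,6) via x @ 3.3646
    (8,6) via x @ 4.3999  # hit
  → r_3 = 4.3999
beam 4: φ=0°, α=30°
  direction (0.8660, 0.5000); cell (3,7); t to first gridline: x 0.2887, y 0.7400 (then +1.1547 / +2.0000)
    (4,7) via x @ 0.2887
    (4,8) via y @ 0.7400  # hit
  → r_4 = 0.7400
beam 5: φ=45°, α=75°
  direction (0.2588, 0.9659); cell (3,7); t to first gridline: x 0.9659, y 0.3831 (then +3.8637 / +1.0353)
    (3,8) via y @ 0.3831  # hit
  → r_5 = 0.3831
beam 6: φ=90°, α=120°
  direction (-0.5000, 0.8660); cell (3,7); t to first gridline: x 1.5000, y 0.4272 (then +2.0000 / +1.1547)
    (3,8) via y @ 0.4272  # hit
  → r_6 = 0.4272
beam 7: φ=135°, α=165°
  direction (-0.9659, 0.2588); cell (3,7); t to first gridline: x 0.7765, y 1.4296 (then +1.0353 / +3.8637)
    (2,7) via x @ 0.7765
    (2,8) via y @ 1.4296  # hit
  → r_7 = 1.4296

ranges = [1.6875, 1.8822, 4.3999, 0.7400, 0.3831, 0.4272, 1.4296]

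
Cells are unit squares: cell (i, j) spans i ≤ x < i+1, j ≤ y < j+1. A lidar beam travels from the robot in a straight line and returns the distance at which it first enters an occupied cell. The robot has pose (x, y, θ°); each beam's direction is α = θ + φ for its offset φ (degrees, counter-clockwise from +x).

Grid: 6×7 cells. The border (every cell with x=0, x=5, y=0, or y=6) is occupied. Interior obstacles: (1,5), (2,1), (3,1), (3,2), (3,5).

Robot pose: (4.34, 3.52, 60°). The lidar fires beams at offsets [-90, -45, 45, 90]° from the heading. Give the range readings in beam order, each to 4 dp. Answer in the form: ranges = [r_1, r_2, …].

ranges = [0.7621, 0.6833, 1.5322, 2.9600]

beam 1: φ=-90°, α=330°
  direction (0.8660, -0.5000); cell (4,3); t to first gridline: x 0.7621, y 1.0400 (then +1.1547 / +2.0000)
    (5,3) via x @ 0.7621  # hit
  → r_1 = 0.7621
beam 2: φ=-45°, α=15°
  direction (0.9659, 0.2588); cell (4,3); t to first gridline: x 0.6833, y 1.8546 (then +1.0353 / +3.8637)
    (5,3) via x @ 0.6833  # hit
  → r_2 = 0.6833
beam 3: φ=45°, α=105°
  direction (-0.2588, 0.9659); cell (4,3); t to first gridline: x 1.3137, y 0.4969 (then +3.8637 / +1.0353)
    (4,4) via y @ 0.4969
    (3,4) via x @ 1.3137
    (3,5) via y @ 1.5322  # hit
  → r_3 = 1.5322
beam 4: φ=90°, α=150°
  direction (-0.8660, 0.5000); cell (4,3); t to first gridline: x 0.3926, y 0.9600 (then +1.1547 / +2.0000)
    (3,3) via x @ 0.3926
    (3,4) via y @ 0.9600
    (2,4) via x @ 1.5473
    (1,4) via x @ 2.7020
    (1,5) via y @ 2.9600  # hit
  → r_4 = 2.9600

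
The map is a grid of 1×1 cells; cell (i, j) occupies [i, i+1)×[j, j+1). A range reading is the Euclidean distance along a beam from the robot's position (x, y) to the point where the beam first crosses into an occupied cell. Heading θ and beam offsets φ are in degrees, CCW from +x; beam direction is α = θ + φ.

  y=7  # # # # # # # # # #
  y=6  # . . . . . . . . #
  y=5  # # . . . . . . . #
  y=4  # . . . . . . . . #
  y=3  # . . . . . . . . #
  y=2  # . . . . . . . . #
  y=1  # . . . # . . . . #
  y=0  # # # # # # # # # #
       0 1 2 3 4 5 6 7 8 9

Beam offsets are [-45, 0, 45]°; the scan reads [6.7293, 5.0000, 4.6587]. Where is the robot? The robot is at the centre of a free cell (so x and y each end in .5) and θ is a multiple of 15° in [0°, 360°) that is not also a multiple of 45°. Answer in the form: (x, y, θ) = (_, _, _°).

(x, y, θ) = (7.5, 5.5, 240°)

Enumerate (i+0.5, j+0.5, θ) over the 46 free cells and 16 admissible headings. For each, cast all 3 beams and compare to the given ranges.
  (8.5, 5.5, 195°): beam 1 = 3.0000 ≠ 6.7293 ✗
  (1.5, 4.5, 255°): beam 1 = 0.5774 ≠ 6.7293 ✗
  (3.5, 1.5, 165°): beam 1 = 4.0415 ≠ 6.7293 ✗
  …
  (7.5, 5.5, 240°): r_1=6.7293, r_2=5.0000, r_3=4.6587 — all match ✓
No second candidate reproduces the full scan.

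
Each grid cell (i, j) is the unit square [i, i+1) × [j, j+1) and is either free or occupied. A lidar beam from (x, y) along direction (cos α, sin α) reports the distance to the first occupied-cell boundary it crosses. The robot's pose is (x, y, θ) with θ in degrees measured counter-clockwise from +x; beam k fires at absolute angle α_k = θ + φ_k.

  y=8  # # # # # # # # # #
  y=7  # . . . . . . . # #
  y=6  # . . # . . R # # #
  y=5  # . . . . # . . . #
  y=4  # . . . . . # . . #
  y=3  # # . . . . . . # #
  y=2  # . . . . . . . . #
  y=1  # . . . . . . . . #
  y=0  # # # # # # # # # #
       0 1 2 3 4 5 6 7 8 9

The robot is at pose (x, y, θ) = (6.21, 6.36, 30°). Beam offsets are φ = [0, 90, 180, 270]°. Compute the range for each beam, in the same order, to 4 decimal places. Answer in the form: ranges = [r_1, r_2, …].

ranges = [0.9122, 1.8937, 0.7200, 1.5704]

beam 1: φ=0°, α=30°
  direction (0.8660, 0.5000); cell (6,6); t to first gridline: x 0.9122, y 1.2800 (then +1.1547 / +2.0000)
    (7,6) via x @ 0.9122  # hit
  → r_1 = 0.9122
beam 2: φ=90°, α=120°
  direction (-0.5000, 0.8660); cell (6,6); t to first gridline: x 0.4200, y 0.7390 (then +2.0000 / +1.1547)
    (5,6) via x @ 0.4200
    (5,7) via y @ 0.7390
    (5,8) via y @ 1.8937  # hit
  → r_2 = 1.8937
beam 3: φ=180°, α=210°
  direction (-0.8660, -0.5000); cell (6,6); t to first gridline: x 0.2425, y 0.7200 (then +1.1547 / +2.0000)
    (5,6) via x @ 0.2425
    (5,5) via y @ 0.7200  # hit
  → r_3 = 0.7200
beam 4: φ=270°, α=300°
  direction (0.5000, -0.8660); cell (6,6); t to first gridline: x 1.5800, y 0.4157 (then +2.0000 / +1.1547)
    (6,5) via y @ 0.4157
    (6,4) via y @ 1.5704  # hit
  → r_4 = 1.5704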